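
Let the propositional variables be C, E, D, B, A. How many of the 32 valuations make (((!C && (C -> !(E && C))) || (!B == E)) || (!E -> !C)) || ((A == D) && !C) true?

Initial set: {((((!C && (C -> !(E && C))) || (!B == E)) || (!E -> !C)) || ((A == D) && !C))}.
((((!C && (C -> !(E && C))) || (!B == E)) || (!E -> !C)) || ((A == D) && !C)): β-rule — branch into (((!C && (C -> !(E && C))) || (!B == E)) || (!E -> !C))  //  ((A == D) && !C).
  branch 1 (add (((!C && (C -> !(E && C))) || (!B == E)) || (!E -> !C))):
    (((!C && (C -> !(E && C))) || (!B == E)) || (!E -> !C)): β-rule — branch into ((!C && (C -> !(E && C))) || (!B == E))  //  (!E -> !C).
      branch 1.1 (add ((!C && (C -> !(E && C))) || (!B == E))):
        ((!C && (C -> !(E && C))) || (!B == E)): β-rule — branch into (!C && (C -> !(E && C)))  //  (!B == E).
          branch 1.1.1 (add (!C && (C -> !(E && C)))):
            (!C && (C -> !(E && C))): α-rule — add !C, (C -> !(E && C)).
            (C -> !(E && C)): β-rule — branch into !C  //  !(E && C).
              branch 1.1.1.1 (add !C):
                ○ open, literals {C=F}.
              branch 1.1.1.2 (add !(E && C)):
                !(E && C): β-rule — branch into !E  //  !C.
                  branch 1.1.1.2.1 (add !E):
                    ○ open, literals {C=F, E=F}.
                  branch 1.1.1.2.2 (add !C):
                    ○ open, literals {C=F}.
          branch 1.1.2 (add (!B == E)):
            (!B == E): β-rule — branch into !B, E  //  !!B, !E.
              branch 1.1.2.1 (add !B, E):
                ○ open, literals {B=F, E=T}.
              branch 1.1.2.2 (add !!B, !E):
                ○ open, literals {B=T, E=F}.
      branch 1.2 (add (!E -> !C)):
        (!E -> !C): β-rule — branch into !!E  //  !C.
          branch 1.2.1 (add !!E):
            ○ open, literals {E=T}.
          branch 1.2.2 (add !C):
            ○ open, literals {C=F}.
  branch 2 (add ((A == D) && !C)):
    ((A == D) && !C): α-rule — add (A == D), !C.
    (A == D): β-rule — branch into A, D  //  !A, !D.
      branch 2.1 (add A, D):
        ○ open, literals {A=T, C=F, D=T}.
      branch 2.2 (add !A, !D):
        ○ open, literals {A=F, C=F, D=F}.
0 branches closed, 9 open.
Each open branch fixes some atoms; the unmentioned ones are free. Counting distinct full assignments: branch {C=F} (E, D, B, A) contributes 16 new; branch {C=F, E=F} (D, B, A) contributes 0 new; branch {C=F} (E, D, B, A) contributes 0 new; branch {B=F, E=T} (C, D, A) contributes 4 new; branch {B=T, E=F} (C, D, A) contributes 4 new; branch {E=T} (C, D, B, A) contributes 4 new; branch {C=F} (E, D, B, A) contributes 0 new; branch {A=T, C=F, D=T} (E, B) contributes 0 new; branch {A=F, C=F, D=F} (E, B) contributes 0 new. Total: 28.

28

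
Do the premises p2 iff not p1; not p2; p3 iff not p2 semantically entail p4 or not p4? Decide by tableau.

Yes

Initial set: {(p2 iff not p1); not p2; (p3 iff not p2); not (p4 or not p4)}.
not (p4 or not p4): α-rule — add not p4, not not p4.
× closes — contains both p4 and not p4.
All 1 branch closes.
Every branch closed, so the premises entail the conclusion.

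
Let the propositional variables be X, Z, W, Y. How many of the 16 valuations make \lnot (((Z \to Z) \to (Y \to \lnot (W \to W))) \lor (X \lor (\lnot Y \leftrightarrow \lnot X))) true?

4

Initial set: {\lnot (((Z \to Z) \to (Y \to \lnot (W \to W))) \lor (X \lor (\lnot Y \leftrightarrow \lnot X)))}.
\lnot (((Z \to Z) \to (Y \to \lnot (W \to W))) \lor (X \lor (\lnot Y \leftrightarrow \lnot X))): α-rule — add \lnot ((Z \to Z) \to (Y \to \lnot (W \to W))), \lnot (X \lor (\lnot Y \leftrightarrow \lnot X)).
\lnot ((Z \to Z) \to (Y \to \lnot (W \to W))): α-rule — add (Z \to Z), \lnot (Y \to \lnot (W \to W)).
\lnot (X \lor (\lnot Y \leftrightarrow \lnot X)): α-rule — add \lnot X, \lnot (\lnot Y \leftrightarrow \lnot X).
\lnot (Y \to \lnot (W \to W)): α-rule — add Y, \lnot \lnot (W \to W).
(Z \to Z): β-rule — branch into \lnot Z  //  Z.
  branch 1 (add \lnot Z):
    \lnot (\lnot Y \leftrightarrow \lnot X): β-rule — branch into \lnot Y, \lnot \lnot X  //  \lnot \lnot Y, \lnot X.
      branch 1.1 (add \lnot Y, \lnot \lnot X):
        × closes — contains both Y and \lnot Y.
      branch 1.2 (add \lnot \lnot Y, \lnot X):
        \lnot \lnot (W \to W): β-rule — branch into \lnot W  //  W.
          branch 1.2.1 (add \lnot W):
            ○ open, literals {W=0, X=0, Y=1, Z=0}.
          branch 1.2.2 (add W):
            ○ open, literals {W=1, X=0, Y=1, Z=0}.
  branch 2 (add Z):
    \lnot (\lnot Y \leftrightarrow \lnot X): β-rule — branch into \lnot Y, \lnot \lnot X  //  \lnot \lnot Y, \lnot X.
      branch 2.1 (add \lnot Y, \lnot \lnot X):
        × closes — contains both Y and \lnot Y.
      branch 2.2 (add \lnot \lnot Y, \lnot X):
        \lnot \lnot (W \to W): β-rule — branch into \lnot W  //  W.
          branch 2.2.1 (add \lnot W):
            ○ open, literals {W=0, X=0, Y=1, Z=1}.
          branch 2.2.2 (add W):
            ○ open, literals {W=1, X=0, Y=1, Z=1}.
2 branches closed, 4 open.
Each open branch fixes some atoms; the unmentioned ones are free. Counting distinct full assignments: branch {W=0, X=0, Y=1, Z=0} (none free) contributes 1 new; branch {W=1, X=0, Y=1, Z=0} (none free) contributes 1 new; branch {W=0, X=0, Y=1, Z=1} (none free) contributes 1 new; branch {W=1, X=0, Y=1, Z=1} (none free) contributes 1 new. Total: 4.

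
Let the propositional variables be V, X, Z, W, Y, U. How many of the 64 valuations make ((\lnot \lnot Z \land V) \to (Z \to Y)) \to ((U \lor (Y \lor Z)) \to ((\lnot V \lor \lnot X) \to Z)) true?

46

Initial set: {(((\lnot \lnot Z \land V) \to (Z \to Y)) \to ((U \lor (Y \lor Z)) \to ((\lnot V \lor \lnot X) \to Z)))}.
(((\lnot \lnot Z \land V) \to (Z \to Y)) \to ((U \lor (Y \lor Z)) \to ((\lnot V \lor \lnot X) \to Z))): β-rule — branch into \lnot ((\lnot \lnot Z \land V) \to (Z \to Y))  //  ((U \lor (Y \lor Z)) \to ((\lnot V \lor \lnot X) \to Z)).
  branch 1 (add \lnot ((\lnot \lnot Z \land V) \to (Z \to Y))):
    \lnot ((\lnot \lnot Z \land V) \to (Z \to Y)): α-rule — add (\lnot \lnot Z \land V), \lnot (Z \to Y).
    (\lnot \lnot Z \land V): α-rule — add \lnot \lnot Z, V.
    \lnot (Z \to Y): α-rule — add Z, \lnot Y.
    \lnot \lnot Z: drop double negation, giving Z.
    ○ open, literals {V=1, Y=0, Z=1}.
  branch 2 (add ((U \lor (Y \lor Z)) \to ((\lnot V \lor \lnot X) \to Z))):
    ((U \lor (Y \lor Z)) \to ((\lnot V \lor \lnot X) \to Z)): β-rule — branch into \lnot (U \lor (Y \lor Z))  //  ((\lnot V \lor \lnot X) \to Z).
      branch 2.1 (add \lnot (U \lor (Y \lor Z))):
        \lnot (U \lor (Y \lor Z)): α-rule — add \lnot U, \lnot (Y \lor Z).
        \lnot (Y \lor Z): α-rule — add \lnot Y, \lnot Z.
        ○ open, literals {U=0, Y=0, Z=0}.
      branch 2.2 (add ((\lnot V \lor \lnot X) \to Z)):
        ((\lnot V \lor \lnot X) \to Z): β-rule — branch into \lnot (\lnot V \lor \lnot X)  //  Z.
          branch 2.2.1 (add \lnot (\lnot V \lor \lnot X)):
            \lnot (\lnot V \lor \lnot X): α-rule — add \lnot \lnot V, \lnot \lnot X.
            ○ open, literals {V=1, X=1}.
          branch 2.2.2 (add Z):
            ○ open, literals {Z=1}.
0 branches closed, 4 open.
Each open branch fixes some atoms; the unmentioned ones are free. Counting distinct full assignments: branch {V=1, Y=0, Z=1} (X, W, U) contributes 8 new; branch {U=0, Y=0, Z=0} (V, X, W) contributes 8 new; branch {V=1, X=1} (Z, W, Y, U) contributes 10 new; branch {Z=1} (V, X, W, Y, U) contributes 20 new. Total: 46.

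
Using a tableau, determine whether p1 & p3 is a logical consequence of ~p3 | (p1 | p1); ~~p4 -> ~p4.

Initial set: {(~p3 | (p1 | p1)); (~~p4 -> ~p4); ~(p1 & p3)}.
(~p3 | (p1 | p1)): β-rule — branch into ~p3  //  (p1 | p1).
  branch 1 (add ~p3):
    (~~p4 -> ~p4): β-rule — branch into ~~~p4  //  ~p4.
      branch 1.1 (add ~~~p4):
        ~~~p4: drop double negation, giving ~p4.
        ~(p1 & p3): β-rule — branch into ~p1  //  ~p3.
          branch 1.1.1 (add ~p1):
            ○ open, literals {p1=0, p3=0, p4=0}.
          branch 1.1.2 (add ~p3):
            ○ open, literals {p3=0, p4=0}.
      branch 1.2 (add ~p4):
        ~(p1 & p3): β-rule — branch into ~p1  //  ~p3.
          branch 1.2.1 (add ~p1):
            ○ open, literals {p1=0, p3=0, p4=0}.
          branch 1.2.2 (add ~p3):
            ○ open, literals {p3=0, p4=0}.
  branch 2 (add (p1 | p1)):
    (~~p4 -> ~p4): β-rule — branch into ~~~p4  //  ~p4.
      branch 2.1 (add ~~~p4):
        ~~~p4: drop double negation, giving ~p4.
        ~(p1 & p3): β-rule — branch into ~p1  //  ~p3.
          branch 2.1.1 (add ~p1):
            (p1 | p1): β-rule — branch into p1  //  p1.
              branch 2.1.1.1 (add p1):
                × closes — contains both p1 and ~p1.
              branch 2.1.1.2 (add p1):
                × closes — contains both p1 and ~p1.
          branch 2.1.2 (add ~p3):
            (p1 | p1): β-rule — branch into p1  //  p1.
              branch 2.1.2.1 (add p1):
                ○ open, literals {p1=1, p3=0, p4=0}.
              branch 2.1.2.2 (add p1):
                ○ open, literals {p1=1, p3=0, p4=0}.
      branch 2.2 (add ~p4):
        ~(p1 & p3): β-rule — branch into ~p1  //  ~p3.
          branch 2.2.1 (add ~p1):
            (p1 | p1): β-rule — branch into p1  //  p1.
              branch 2.2.1.1 (add p1):
                × closes — contains both p1 and ~p1.
              branch 2.2.1.2 (add p1):
                × closes — contains both p1 and ~p1.
          branch 2.2.2 (add ~p3):
            (p1 | p1): β-rule — branch into p1  //  p1.
              branch 2.2.2.1 (add p1):
                ○ open, literals {p1=1, p3=0, p4=0}.
              branch 2.2.2.2 (add p1):
                ○ open, literals {p1=1, p3=0, p4=0}.
4 branches closed, 8 open.
An open branch gives a countermodel: p1=0, p3=0, p4=0 (unmentioned atoms arbitrary); the premises hold there but the conclusion fails.

No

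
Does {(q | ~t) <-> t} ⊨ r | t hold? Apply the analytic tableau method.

Yes

Initial set: {((q | ~t) <-> t); ~(r | t)}.
~(r | t): α-rule — add ~r, ~t.
((q | ~t) <-> t): β-rule — branch into (q | ~t), t  //  ~(q | ~t), ~t.
  branch 1 (add (q | ~t), t):
    × closes — contains both t and ~t.
  branch 2 (add ~(q | ~t), ~t):
    ~(q | ~t): α-rule — add ~q, ~~t.
    × closes — contains both t and ~t.
All 2 branches close.
Every branch closed, so the premises entail the conclusion.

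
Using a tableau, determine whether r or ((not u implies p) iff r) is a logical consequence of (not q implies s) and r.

Yes

Initial set: {((not q implies s) and r); not (r or ((not u implies p) iff r))}.
((not q implies s) and r): α-rule — add (not q implies s), r.
not (r or ((not u implies p) iff r)): α-rule — add not r, not ((not u implies p) iff r).
× closes — contains both r and not r.
All 1 branch closes.
Every branch closed, so the premises entail the conclusion.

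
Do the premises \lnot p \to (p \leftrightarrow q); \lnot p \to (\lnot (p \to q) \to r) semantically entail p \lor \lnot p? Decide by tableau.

Yes

Initial set: {T (\lnot p \to (p \leftrightarrow q)); T (\lnot p \to (\lnot (p \to q) \to r)); F (p \lor \lnot p)}.
F (p \lor \lnot p): α-rule — add F p, F \lnot p.
× closes — contains both p and \lnot p.
All 1 branch closes.
Every branch closed, so the premises entail the conclusion.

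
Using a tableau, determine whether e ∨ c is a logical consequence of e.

Initial set: {e; ¬(e ∨ c)}.
¬(e ∨ c): α-rule — add ¬e, ¬c.
× closes — contains both e and ¬e.
All 1 branch closes.
Every branch closed, so the premises entail the conclusion.

Yes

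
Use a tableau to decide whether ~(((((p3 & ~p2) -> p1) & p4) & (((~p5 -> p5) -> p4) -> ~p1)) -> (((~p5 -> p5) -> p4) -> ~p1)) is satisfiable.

Unsatisfiable

Initial set: {T ~(((((p3 & ~p2) -> p1) & p4) & (((~p5 -> p5) -> p4) -> ~p1)) -> (((~p5 -> p5) -> p4) -> ~p1))}.
T ~(((((p3 & ~p2) -> p1) & p4) & (((~p5 -> p5) -> p4) -> ~p1)) -> (((~p5 -> p5) -> p4) -> ~p1)): α-rule — add T ((((p3 & ~p2) -> p1) & p4) & (((~p5 -> p5) -> p4) -> ~p1)), F (((~p5 -> p5) -> p4) -> ~p1).
T ((((p3 & ~p2) -> p1) & p4) & (((~p5 -> p5) -> p4) -> ~p1)): α-rule — add T (((p3 & ~p2) -> p1) & p4), T (((~p5 -> p5) -> p4) -> ~p1).
F (((~p5 -> p5) -> p4) -> ~p1): α-rule — add T ((~p5 -> p5) -> p4), F ~p1.
T (((p3 & ~p2) -> p1) & p4): α-rule — add T ((p3 & ~p2) -> p1), T p4.
T (((~p5 -> p5) -> p4) -> ~p1): β-rule — branch into F ((~p5 -> p5) -> p4)  //  T ~p1.
  branch 1 (add F ((~p5 -> p5) -> p4)):
    F ((~p5 -> p5) -> p4): α-rule — add T (~p5 -> p5), F p4.
    × closes — contains both p4 and ~p4.
  branch 2 (add T ~p1):
    × closes — contains both p1 and ~p1.
All 2 branches close.
Every branch closed; the formula is unsatisfiable.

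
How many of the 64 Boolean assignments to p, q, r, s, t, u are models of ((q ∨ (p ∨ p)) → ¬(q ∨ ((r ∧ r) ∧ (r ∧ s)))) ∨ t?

46

Initial set: {(((q ∨ (p ∨ p)) → ¬(q ∨ ((r ∧ r) ∧ (r ∧ s)))) ∨ t)}.
(((q ∨ (p ∨ p)) → ¬(q ∨ ((r ∧ r) ∧ (r ∧ s)))) ∨ t): β-rule — branch into ((q ∨ (p ∨ p)) → ¬(q ∨ ((r ∧ r) ∧ (r ∧ s))))  //  t.
  branch 1 (add ((q ∨ (p ∨ p)) → ¬(q ∨ ((r ∧ r) ∧ (r ∧ s))))):
    ((q ∨ (p ∨ p)) → ¬(q ∨ ((r ∧ r) ∧ (r ∧ s)))): β-rule — branch into ¬(q ∨ (p ∨ p))  //  ¬(q ∨ ((r ∧ r) ∧ (r ∧ s))).
      branch 1.1 (add ¬(q ∨ (p ∨ p))):
        ¬(q ∨ (p ∨ p)): α-rule — add ¬q, ¬(p ∨ p).
        ¬(p ∨ p): α-rule — add ¬p, ¬p.
        ○ open, literals {p=F, q=F}.
      branch 1.2 (add ¬(q ∨ ((r ∧ r) ∧ (r ∧ s)))):
        ¬(q ∨ ((r ∧ r) ∧ (r ∧ s))): α-rule — add ¬q, ¬((r ∧ r) ∧ (r ∧ s)).
        ¬((r ∧ r) ∧ (r ∧ s)): β-rule — branch into ¬(r ∧ r)  //  ¬(r ∧ s).
          branch 1.2.1 (add ¬(r ∧ r)):
            ¬(r ∧ r): β-rule — branch into ¬r  //  ¬r.
              branch 1.2.1.1 (add ¬r):
                ○ open, literals {q=F, r=F}.
              branch 1.2.1.2 (add ¬r):
                ○ open, literals {q=F, r=F}.
          branch 1.2.2 (add ¬(r ∧ s)):
            ¬(r ∧ s): β-rule — branch into ¬r  //  ¬s.
              branch 1.2.2.1 (add ¬r):
                ○ open, literals {q=F, r=F}.
              branch 1.2.2.2 (add ¬s):
                ○ open, literals {q=F, s=F}.
  branch 2 (add t):
    ○ open, literals {t=T}.
0 branches closed, 6 open.
Each open branch fixes some atoms; the unmentioned ones are free. Counting distinct full assignments: branch {p=F, q=F} (r, s, t, u) contributes 16 new; branch {q=F, r=F} (p, s, t, u) contributes 8 new; branch {q=F, r=F} (p, s, t, u) contributes 0 new; branch {q=F, r=F} (p, s, t, u) contributes 0 new; branch {q=F, s=F} (p, r, t, u) contributes 4 new; branch {t=T} (p, q, r, s, u) contributes 18 new. Total: 46.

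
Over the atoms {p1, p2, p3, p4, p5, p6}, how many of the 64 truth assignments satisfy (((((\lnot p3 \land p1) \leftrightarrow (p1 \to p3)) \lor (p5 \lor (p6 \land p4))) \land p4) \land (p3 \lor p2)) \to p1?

55

Initial set: {((((((\lnot p3 \land p1) \leftrightarrow (p1 \to p3)) \lor (p5 \lor (p6 \land p4))) \land p4) \land (p3 \lor p2)) \to p1)}.
((((((\lnot p3 \land p1) \leftrightarrow (p1 \to p3)) \lor (p5 \lor (p6 \land p4))) \land p4) \land (p3 \lor p2)) \to p1): β-rule — branch into \lnot (((((\lnot p3 \land p1) \leftrightarrow (p1 \to p3)) \lor (p5 \lor (p6 \land p4))) \land p4) \land (p3 \lor p2))  //  p1.
  branch 1 (add \lnot (((((\lnot p3 \land p1) \leftrightarrow (p1 \to p3)) \lor (p5 \lor (p6 \land p4))) \land p4) \land (p3 \lor p2))):
    \lnot (((((\lnot p3 \land p1) \leftrightarrow (p1 \to p3)) \lor (p5 \lor (p6 \land p4))) \land p4) \land (p3 \lor p2)): β-rule — branch into \lnot ((((\lnot p3 \land p1) \leftrightarrow (p1 \to p3)) \lor (p5 \lor (p6 \land p4))) \land p4)  //  \lnot (p3 \lor p2).
      branch 1.1 (add \lnot ((((\lnot p3 \land p1) \leftrightarrow (p1 \to p3)) \lor (p5 \lor (p6 \land p4))) \land p4)):
        \lnot ((((\lnot p3 \land p1) \leftrightarrow (p1 \to p3)) \lor (p5 \lor (p6 \land p4))) \land p4): β-rule — branch into \lnot (((\lnot p3 \land p1) \leftrightarrow (p1 \to p3)) \lor (p5 \lor (p6 \land p4)))  //  \lnot p4.
          branch 1.1.1 (add \lnot (((\lnot p3 \land p1) \leftrightarrow (p1 \to p3)) \lor (p5 \lor (p6 \land p4)))):
            \lnot (((\lnot p3 \land p1) \leftrightarrow (p1 \to p3)) \lor (p5 \lor (p6 \land p4))): α-rule — add \lnot ((\lnot p3 \land p1) \leftrightarrow (p1 \to p3)), \lnot (p5 \lor (p6 \land p4)).
            \lnot (p5 \lor (p6 \land p4)): α-rule — add \lnot p5, \lnot (p6 \land p4).
            \lnot ((\lnot p3 \land p1) \leftrightarrow (p1 \to p3)): β-rule — branch into (\lnot p3 \land p1), \lnot (p1 \to p3)  //  \lnot (\lnot p3 \land p1), (p1 \to p3).
              branch 1.1.1.1 (add (\lnot p3 \land p1), \lnot (p1 \to p3)):
                (\lnot p3 \land p1): α-rule — add \lnot p3, p1.
                \lnot (p1 \to p3): α-rule — add p1, \lnot p3.
                \lnot (p6 \land p4): β-rule — branch into \lnot p6  //  \lnot p4.
                  branch 1.1.1.1.1 (add \lnot p6):
                    ○ open, literals {p1=T, p3=F, p5=F, p6=F}.
                  branch 1.1.1.1.2 (add \lnot p4):
                    ○ open, literals {p1=T, p3=F, p4=F, p5=F}.
              branch 1.1.1.2 (add \lnot (\lnot p3 \land p1), (p1 \to p3)):
                \lnot (p6 \land p4): β-rule — branch into \lnot p6  //  \lnot p4.
                  branch 1.1.1.2.1 (add \lnot p6):
                    \lnot (\lnot p3 \land p1): β-rule — branch into \lnot \lnot p3  //  \lnot p1.
                      branch 1.1.1.2.1.1 (add \lnot \lnot p3):
                        (p1 \to p3): β-rule — branch into \lnot p1  //  p3.
                          branch 1.1.1.2.1.1.1 (add \lnot p1):
                            ○ open, literals {p1=F, p3=T, p5=F, p6=F}.
                          branch 1.1.1.2.1.1.2 (add p3):
                            ○ open, literals {p3=T, p5=F, p6=F}.
                      branch 1.1.1.2.1.2 (add \lnot p1):
                        (p1 \to p3): β-rule — branch into \lnot p1  //  p3.
                          branch 1.1.1.2.1.2.1 (add \lnot p1):
                            ○ open, literals {p1=F, p5=F, p6=F}.
                          branch 1.1.1.2.1.2.2 (add p3):
                            ○ open, literals {p1=F, p3=T, p5=F, p6=F}.
                  branch 1.1.1.2.2 (add \lnot p4):
                    \lnot (\lnot p3 \land p1): β-rule — branch into \lnot \lnot p3  //  \lnot p1.
                      branch 1.1.1.2.2.1 (add \lnot \lnot p3):
                        (p1 \to p3): β-rule — branch into \lnot p1  //  p3.
                          branch 1.1.1.2.2.1.1 (add \lnot p1):
                            ○ open, literals {p1=F, p3=T, p4=F, p5=F}.
                          branch 1.1.1.2.2.1.2 (add p3):
                            ○ open, literals {p3=T, p4=F, p5=F}.
                      branch 1.1.1.2.2.2 (add \lnot p1):
                        (p1 \to p3): β-rule — branch into \lnot p1  //  p3.
                          branch 1.1.1.2.2.2.1 (add \lnot p1):
                            ○ open, literals {p1=F, p4=F, p5=F}.
                          branch 1.1.1.2.2.2.2 (add p3):
                            ○ open, literals {p1=F, p3=T, p4=F, p5=F}.
          branch 1.1.2 (add \lnot p4):
            ○ open, literals {p4=F}.
      branch 1.2 (add \lnot (p3 \lor p2)):
        \lnot (p3 \lor p2): α-rule — add \lnot p3, \lnot p2.
        ○ open, literals {p2=F, p3=F}.
  branch 2 (add p1):
    ○ open, literals {p1=T}.
0 branches closed, 13 open.
Each open branch fixes some atoms; the unmentioned ones are free. Counting distinct full assignments: branch {p1=T, p3=F, p5=F, p6=F} (p2, p4) contributes 4 new; branch {p1=T, p3=F, p4=F, p5=F} (p2, p6) contributes 2 new; branch {p1=F, p3=T, p5=F, p6=F} (p2, p4) contributes 4 new; branch {p3=T, p5=F, p6=F} (p1, p2, p4) contributes 4 new; branch {p1=F, p5=F, p6=F} (p2, p3, p4) contributes 4 new; branch {p1=F, p3=T, p5=F, p6=F} (p2, p4) contributes 0 new; branch {p1=F, p3=T, p4=F, p5=F} (p2, p6) contributes 2 new; branch {p3=T, p4=F, p5=F} (p1, p2, p6) contributes 2 new; branch {p1=F, p4=F, p5=F} (p2, p3, p6) contributes 2 new; branch {p1=F, p3=T, p4=F, p5=F} (p2, p6) contributes 0 new; branch {p4=F} (p1, p2, p3, p5, p6) contributes 16 new; branch {p2=F, p3=F} (p1, p4, p5, p6) contributes 6 new; branch {p1=T} (p2, p3, p4, p5, p6) contributes 9 new. Total: 55.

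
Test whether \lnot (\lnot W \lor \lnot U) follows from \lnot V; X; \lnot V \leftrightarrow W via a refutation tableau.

No

Initial set: {\lnot V; X; (\lnot V \leftrightarrow W); \lnot \lnot (\lnot W \lor \lnot U)}.
(\lnot V \leftrightarrow W): β-rule — branch into \lnot V, W  //  \lnot \lnot V, \lnot W.
  branch 1 (add \lnot V, W):
    \lnot \lnot (\lnot W \lor \lnot U): β-rule — branch into \lnot W  //  \lnot U.
      branch 1.1 (add \lnot W):
        × closes — contains both W and \lnot W.
      branch 1.2 (add \lnot U):
        ○ open, literals {U=F, V=F, W=T, X=T}.
  branch 2 (add \lnot \lnot V, \lnot W):
    × closes — contains both V and \lnot V.
2 branches closed, 1 open.
An open branch gives a countermodel: U=F, V=F, W=T, X=T (unmentioned atoms arbitrary); the premises hold there but the conclusion fails.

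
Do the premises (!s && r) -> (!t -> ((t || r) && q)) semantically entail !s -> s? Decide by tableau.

No

Initial set: {((!s && r) -> (!t -> ((t || r) && q))); !(!s -> s)}.
!(!s -> s): α-rule — add !s, !s.
((!s && r) -> (!t -> ((t || r) && q))): β-rule — branch into !(!s && r)  //  (!t -> ((t || r) && q)).
  branch 1 (add !(!s && r)):
    !(!s && r): β-rule — branch into !!s  //  !r.
      branch 1.1 (add !!s):
        × closes — contains both s and !s.
      branch 1.2 (add !r):
        ○ open, literals {r=F, s=F}.
  branch 2 (add (!t -> ((t || r) && q))):
    (!t -> ((t || r) && q)): β-rule — branch into !!t  //  ((t || r) && q).
      branch 2.1 (add !!t):
        ○ open, literals {s=F, t=T}.
      branch 2.2 (add ((t || r) && q)):
        ((t || r) && q): α-rule — add (t || r), q.
        (t || r): β-rule — branch into t  //  r.
          branch 2.2.1 (add t):
            ○ open, literals {q=T, s=F, t=T}.
          branch 2.2.2 (add r):
            ○ open, literals {q=T, r=T, s=F}.
1 branch closed, 4 open.
An open branch gives a countermodel: r=F, s=F (unmentioned atoms arbitrary); the premises hold there but the conclusion fails.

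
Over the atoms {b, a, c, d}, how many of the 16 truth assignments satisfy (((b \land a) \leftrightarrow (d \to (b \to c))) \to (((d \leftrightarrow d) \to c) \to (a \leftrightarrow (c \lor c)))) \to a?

Initial set: {T ((((b \land a) \leftrightarrow (d \to (b \to c))) \to (((d \leftrightarrow d) \to c) \to (a \leftrightarrow (c \lor c)))) \to a)}.
T ((((b \land a) \leftrightarrow (d \to (b \to c))) \to (((d \leftrightarrow d) \to c) \to (a \leftrightarrow (c \lor c)))) \to a): β-rule — branch into F (((b \land a) \leftrightarrow (d \to (b \to c))) \to (((d \leftrightarrow d) \to c) \to (a \leftrightarrow (c \lor c))))  //  T a.
  branch 1 (add F (((b \land a) \leftrightarrow (d \to (b \to c))) \to (((d \leftrightarrow d) \to c) \to (a \leftrightarrow (c \lor c))))):
    F (((b \land a) \leftrightarrow (d \to (b \to c))) \to (((d \leftrightarrow d) \to c) \to (a \leftrightarrow (c \lor c)))): α-rule — add T ((b \land a) \leftrightarrow (d \to (b \to c))), F (((d \leftrightarrow d) \to c) \to (a \leftrightarrow (c \lor c))).
    F (((d \leftrightarrow d) \to c) \to (a \leftrightarrow (c \lor c))): α-rule — add T ((d \leftrightarrow d) \to c), F (a \leftrightarrow (c \lor c)).
    T ((b \land a) \leftrightarrow (d \to (b \to c))): β-rule — branch into T (b \land a), T (d \to (b \to c))  //  F (b \land a), F (d \to (b \to c)).
      branch 1.1 (add T (b \land a), T (d \to (b \to c))):
        T (b \land a): α-rule — add T b, T a.
        T ((d \leftrightarrow d) \to c): β-rule — branch into F (d \leftrightarrow d)  //  T c.
          branch 1.1.1 (add F (d \leftrightarrow d)):
            F (a \leftrightarrow (c \lor c)): β-rule — branch into T a, F (c \lor c)  //  F a, T (c \lor c).
              branch 1.1.1.1 (add T a, F (c \lor c)):
                F (c \lor c): α-rule — add F c, F c.
                T (d \to (b \to c)): β-rule — branch into F d  //  T (b \to c).
                  branch 1.1.1.1.1 (add F d):
                    F (d \leftrightarrow d): β-rule — branch into T d, F d  //  F d, T d.
                      branch 1.1.1.1.1.1 (add T d, F d):
                        × closes — contains both d and \lnot d.
                      branch 1.1.1.1.1.2 (add F d, T d):
                        × closes — contains both d and \lnot d.
                  branch 1.1.1.1.2 (add T (b \to c)):
                    F (d \leftrightarrow d): β-rule — branch into T d, F d  //  F d, T d.
                      branch 1.1.1.1.2.1 (add T d, F d):
                        × closes — contains both d and \lnot d.
                      branch 1.1.1.1.2.2 (add F d, T d):
                        × closes — contains both d and \lnot d.
              branch 1.1.1.2 (add F a, T (c \lor c)):
                × closes — contains both a and \lnot a.
          branch 1.1.2 (add T c):
            F (a \leftrightarrow (c \lor c)): β-rule — branch into T a, F (c \lor c)  //  F a, T (c \lor c).
              branch 1.1.2.1 (add T a, F (c \lor c)):
                F (c \lor c): α-rule — add F c, F c.
                × closes — contains both c and \lnot c.
              branch 1.1.2.2 (add F a, T (c \lor c)):
                × closes — contains both a and \lnot a.
      branch 1.2 (add F (b \land a), F (d \to (b \to c))):
        F (d \to (b \to c)): α-rule — add T d, F (b \to c).
        F (b \to c): α-rule — add T b, F c.
        T ((d \leftrightarrow d) \to c): β-rule — branch into F (d \leftrightarrow d)  //  T c.
          branch 1.2.1 (add F (d \leftrightarrow d)):
            F (a \leftrightarrow (c \lor c)): β-rule — branch into T a, F (c \lor c)  //  F a, T (c \lor c).
              branch 1.2.1.1 (add T a, F (c \lor c)):
                F (c \lor c): α-rule — add F c, F c.
                F (b \land a): β-rule — branch into F b  //  F a.
                  branch 1.2.1.1.1 (add F b):
                    × closes — contains both b and \lnot b.
                  branch 1.2.1.1.2 (add F a):
                    × closes — contains both a and \lnot a.
              branch 1.2.1.2 (add F a, T (c \lor c)):
                F (b \land a): β-rule — branch into F b  //  F a.
                  branch 1.2.1.2.1 (add F b):
                    × closes — contains both b and \lnot b.
                  branch 1.2.1.2.2 (add F a):
                    F (d \leftrightarrow d): β-rule — branch into T d, F d  //  F d, T d.
                      branch 1.2.1.2.2.1 (add T d, F d):
                        × closes — contains both d and \lnot d.
                      branch 1.2.1.2.2.2 (add F d, T d):
                        × closes — contains both d and \lnot d.
          branch 1.2.2 (add T c):
            × closes — contains both c and \lnot c.
  branch 2 (add T a):
    ○ open, literals {a=true}.
13 branches closed, 1 open.
Each open branch fixes some atoms; the unmentioned ones are free. Counting distinct full assignments: branch {a=true} (b, c, d) contributes 8 new. Total: 8.

8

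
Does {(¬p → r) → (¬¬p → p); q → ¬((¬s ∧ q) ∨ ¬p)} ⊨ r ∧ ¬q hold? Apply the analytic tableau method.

No

Initial set: {T ((¬p → r) → (¬¬p → p)); T (q → ¬((¬s ∧ q) ∨ ¬p)); F (r ∧ ¬q)}.
T ((¬p → r) → (¬¬p → p)): β-rule — branch into F (¬p → r)  //  T (¬¬p → p).
  branch 1 (add F (¬p → r)):
    F (¬p → r): α-rule — add T ¬p, F r.
    T (q → ¬((¬s ∧ q) ∨ ¬p)): β-rule — branch into F q  //  T ¬((¬s ∧ q) ∨ ¬p).
      branch 1.1 (add F q):
        F (r ∧ ¬q): β-rule — branch into F r  //  F ¬q.
          branch 1.1.1 (add F r):
            ○ open, literals {p=false, q=false, r=false}.
          branch 1.1.2 (add F ¬q):
            × closes — contains both q and ¬q.
      branch 1.2 (add T ¬((¬s ∧ q) ∨ ¬p)):
        T ¬((¬s ∧ q) ∨ ¬p): α-rule — add F (¬s ∧ q), F ¬p.
        × closes — contains both p and ¬p.
  branch 2 (add T (¬¬p → p)):
    T (q → ¬((¬s ∧ q) ∨ ¬p)): β-rule — branch into F q  //  T ¬((¬s ∧ q) ∨ ¬p).
      branch 2.1 (add F q):
        F (r ∧ ¬q): β-rule — branch into F r  //  F ¬q.
          branch 2.1.1 (add F r):
            T (¬¬p → p): β-rule — branch into F ¬¬p  //  T p.
              branch 2.1.1.1 (add F ¬¬p):
                F ¬¬p: drop double negation, giving F p.
                ○ open, literals {p=false, q=false, r=false}.
              branch 2.1.1.2 (add T p):
                ○ open, literals {p=true, q=false, r=false}.
          branch 2.1.2 (add F ¬q):
            × closes — contains both q and ¬q.
      branch 2.2 (add T ¬((¬s ∧ q) ∨ ¬p)):
        T ¬((¬s ∧ q) ∨ ¬p): α-rule — add F (¬s ∧ q), F ¬p.
        F (r ∧ ¬q): β-rule — branch into F r  //  F ¬q.
          branch 2.2.1 (add F r):
            T (¬¬p → p): β-rule — branch into F ¬¬p  //  T p.
              branch 2.2.1.1 (add F ¬¬p):
                F ¬¬p: drop double negation, giving F p.
                × closes — contains both p and ¬p.
              branch 2.2.1.2 (add T p):
                F (¬s ∧ q): β-rule — branch into F ¬s  //  F q.
                  branch 2.2.1.2.1 (add F ¬s):
                    ○ open, literals {p=true, r=false, s=true}.
                  branch 2.2.1.2.2 (add F q):
                    ○ open, literals {p=true, q=false, r=false}.
          branch 2.2.2 (add F ¬q):
            T (¬¬p → p): β-rule — branch into F ¬¬p  //  T p.
              branch 2.2.2.1 (add F ¬¬p):
                F ¬¬p: drop double negation, giving F p.
                × closes — contains both p and ¬p.
              branch 2.2.2.2 (add T p):
                F (¬s ∧ q): β-rule — branch into F ¬s  //  F q.
                  branch 2.2.2.2.1 (add F ¬s):
                    ○ open, literals {p=true, q=true, s=true}.
                  branch 2.2.2.2.2 (add F q):
                    × closes — contains both q and ¬q.
6 branches closed, 6 open.
An open branch gives a countermodel: p=false, q=false, r=false (unmentioned atoms arbitrary); the premises hold there but the conclusion fails.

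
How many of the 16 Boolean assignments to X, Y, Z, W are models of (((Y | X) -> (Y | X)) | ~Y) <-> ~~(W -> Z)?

12

Initial set: {T ((((Y | X) -> (Y | X)) | ~Y) <-> ~~(W -> Z))}.
T ((((Y | X) -> (Y | X)) | ~Y) <-> ~~(W -> Z)): β-rule — branch into T (((Y | X) -> (Y | X)) | ~Y), T ~~(W -> Z)  //  F (((Y | X) -> (Y | X)) | ~Y), F ~~(W -> Z).
  branch 1 (add T (((Y | X) -> (Y | X)) | ~Y), T ~~(W -> Z)):
    T ~~(W -> Z): drop double negation, giving T (W -> Z).
    T (((Y | X) -> (Y | X)) | ~Y): β-rule — branch into T ((Y | X) -> (Y | X))  //  T ~Y.
      branch 1.1 (add T ((Y | X) -> (Y | X))):
        T (W -> Z): β-rule — branch into F W  //  T Z.
          branch 1.1.1 (add F W):
            T ((Y | X) -> (Y | X)): β-rule — branch into F (Y | X)  //  T (Y | X).
              branch 1.1.1.1 (add F (Y | X)):
                F (Y | X): α-rule — add F Y, F X.
                ○ open, literals {W=0, X=0, Y=0}.
              branch 1.1.1.2 (add T (Y | X)):
                T (Y | X): β-rule — branch into T Y  //  T X.
                  branch 1.1.1.2.1 (add T Y):
                    ○ open, literals {W=0, Y=1}.
                  branch 1.1.1.2.2 (add T X):
                    ○ open, literals {W=0, X=1}.
          branch 1.1.2 (add T Z):
            T ((Y | X) -> (Y | X)): β-rule — branch into F (Y | X)  //  T (Y | X).
              branch 1.1.2.1 (add F (Y | X)):
                F (Y | X): α-rule — add F Y, F X.
                ○ open, literals {X=0, Y=0, Z=1}.
              branch 1.1.2.2 (add T (Y | X)):
                T (Y | X): β-rule — branch into T Y  //  T X.
                  branch 1.1.2.2.1 (add T Y):
                    ○ open, literals {Y=1, Z=1}.
                  branch 1.1.2.2.2 (add T X):
                    ○ open, literals {X=1, Z=1}.
      branch 1.2 (add T ~Y):
        T (W -> Z): β-rule — branch into F W  //  T Z.
          branch 1.2.1 (add F W):
            ○ open, literals {W=0, Y=0}.
          branch 1.2.2 (add T Z):
            ○ open, literals {Y=0, Z=1}.
  branch 2 (add F (((Y | X) -> (Y | X)) | ~Y), F ~~(W -> Z)):
    F (((Y | X) -> (Y | X)) | ~Y): α-rule — add F ((Y | X) -> (Y | X)), F ~Y.
    F ~~(W -> Z): drop double negation, giving F (W -> Z).
    F ((Y | X) -> (Y | X)): α-rule — add T (Y | X), F (Y | X).
    F (W -> Z): α-rule — add T W, F Z.
    F (Y | X): α-rule — add F Y, F X.
    × closes — contains both Y and ~Y.
1 branch closed, 8 open.
Each open branch fixes some atoms; the unmentioned ones are free. Counting distinct full assignments: branch {W=0, X=0, Y=0} (Z) contributes 2 new; branch {W=0, Y=1} (X, Z) contributes 4 new; branch {W=0, X=1} (Y, Z) contributes 2 new; branch {X=0, Y=0, Z=1} (W) contributes 1 new; branch {Y=1, Z=1} (X, W) contributes 2 new; branch {X=1, Z=1} (Y, W) contributes 1 new; branch {W=0, Y=0} (X, Z) contributes 0 new; branch {Y=0, Z=1} (X, W) contributes 0 new. Total: 12.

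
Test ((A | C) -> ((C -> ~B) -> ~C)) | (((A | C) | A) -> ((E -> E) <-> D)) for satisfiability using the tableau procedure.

Satisfiable

Initial set: {(((A | C) -> ((C -> ~B) -> ~C)) | (((A | C) | A) -> ((E -> E) <-> D)))}.
(((A | C) -> ((C -> ~B) -> ~C)) | (((A | C) | A) -> ((E -> E) <-> D))): β-rule — branch into ((A | C) -> ((C -> ~B) -> ~C))  //  (((A | C) | A) -> ((E -> E) <-> D)).
  branch 1 (add ((A | C) -> ((C -> ~B) -> ~C))):
    ((A | C) -> ((C -> ~B) -> ~C)): β-rule — branch into ~(A | C)  //  ((C -> ~B) -> ~C).
      branch 1.1 (add ~(A | C)):
        ~(A | C): α-rule — add ~A, ~C.
        ○ open, literals {A=false, C=false}.
      branch 1.2 (add ((C -> ~B) -> ~C)):
        ((C -> ~B) -> ~C): β-rule — branch into ~(C -> ~B)  //  ~C.
          branch 1.2.1 (add ~(C -> ~B)):
            ~(C -> ~B): α-rule — add C, ~~B.
            ○ open, literals {B=true, C=true}.
          branch 1.2.2 (add ~C):
            ○ open, literals {C=false}.
  branch 2 (add (((A | C) | A) -> ((E -> E) <-> D))):
    (((A | C) | A) -> ((E -> E) <-> D)): β-rule — branch into ~((A | C) | A)  //  ((E -> E) <-> D).
      branch 2.1 (add ~((A | C) | A)):
        ~((A | C) | A): α-rule — add ~(A | C), ~A.
        ~(A | C): α-rule — add ~A, ~C.
        ○ open, literals {A=false, C=false}.
      branch 2.2 (add ((E -> E) <-> D)):
        ((E -> E) <-> D): β-rule — branch into (E -> E), D  //  ~(E -> E), ~D.
          branch 2.2.1 (add (E -> E), D):
            (E -> E): β-rule — branch into ~E  //  E.
              branch 2.2.1.1 (add ~E):
                ○ open, literals {D=true, E=false}.
              branch 2.2.1.2 (add E):
                ○ open, literals {D=true, E=true}.
          branch 2.2.2 (add ~(E -> E), ~D):
            ~(E -> E): α-rule — add E, ~E.
            × closes — contains both E and ~E.
1 branch closed, 6 open.
An open branch gives a satisfying assignment: A=false, C=false.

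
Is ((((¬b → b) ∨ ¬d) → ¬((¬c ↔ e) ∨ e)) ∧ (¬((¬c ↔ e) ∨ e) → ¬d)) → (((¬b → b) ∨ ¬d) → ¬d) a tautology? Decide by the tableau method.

Valid

Assume the negation and expand:
Initial set: {¬(((((¬b → b) ∨ ¬d) → ¬((¬c ↔ e) ∨ e)) ∧ (¬((¬c ↔ e) ∨ e) → ¬d)) → (((¬b → b) ∨ ¬d) → ¬d))}.
¬(((((¬b → b) ∨ ¬d) → ¬((¬c ↔ e) ∨ e)) ∧ (¬((¬c ↔ e) ∨ e) → ¬d)) → (((¬b → b) ∨ ¬d) → ¬d)): α-rule — add ((((¬b → b) ∨ ¬d) → ¬((¬c ↔ e) ∨ e)) ∧ (¬((¬c ↔ e) ∨ e) → ¬d)), ¬(((¬b → b) ∨ ¬d) → ¬d).
((((¬b → b) ∨ ¬d) → ¬((¬c ↔ e) ∨ e)) ∧ (¬((¬c ↔ e) ∨ e) → ¬d)): α-rule — add (((¬b → b) ∨ ¬d) → ¬((¬c ↔ e) ∨ e)), (¬((¬c ↔ e) ∨ e) → ¬d).
¬(((¬b → b) ∨ ¬d) → ¬d): α-rule — add ((¬b → b) ∨ ¬d), ¬¬d.
(((¬b → b) ∨ ¬d) → ¬((¬c ↔ e) ∨ e)): β-rule — branch into ¬((¬b → b) ∨ ¬d)  //  ¬((¬c ↔ e) ∨ e).
  branch 1 (add ¬((¬b → b) ∨ ¬d)):
    ¬((¬b → b) ∨ ¬d): α-rule — add ¬(¬b → b), ¬¬d.
    ¬(¬b → b): α-rule — add ¬b, ¬b.
    (¬((¬c ↔ e) ∨ e) → ¬d): β-rule — branch into ¬¬((¬c ↔ e) ∨ e)  //  ¬d.
      branch 1.1 (add ¬¬((¬c ↔ e) ∨ e)):
        ((¬b → b) ∨ ¬d): β-rule — branch into (¬b → b)  //  ¬d.
          branch 1.1.1 (add (¬b → b)):
            ¬¬((¬c ↔ e) ∨ e): β-rule — branch into (¬c ↔ e)  //  e.
              branch 1.1.1.1 (add (¬c ↔ e)):
                (¬b → b): β-rule — branch into ¬¬b  //  b.
                  branch 1.1.1.1.1 (add ¬¬b):
                    × closes — contains both b and ¬b.
                  branch 1.1.1.1.2 (add b):
                    × closes — contains both b and ¬b.
              branch 1.1.1.2 (add e):
                (¬b → b): β-rule — branch into ¬¬b  //  b.
                  branch 1.1.1.2.1 (add ¬¬b):
                    × closes — contains both b and ¬b.
                  branch 1.1.1.2.2 (add b):
                    × closes — contains both b and ¬b.
          branch 1.1.2 (add ¬d):
            × closes — contains both d and ¬d.
      branch 1.2 (add ¬d):
        × closes — contains both d and ¬d.
  branch 2 (add ¬((¬c ↔ e) ∨ e)):
    ¬((¬c ↔ e) ∨ e): α-rule — add ¬(¬c ↔ e), ¬e.
    (¬((¬c ↔ e) ∨ e) → ¬d): β-rule — branch into ¬¬((¬c ↔ e) ∨ e)  //  ¬d.
      branch 2.1 (add ¬¬((¬c ↔ e) ∨ e)):
        ((¬b → b) ∨ ¬d): β-rule — branch into (¬b → b)  //  ¬d.
          branch 2.1.1 (add (¬b → b)):
            ¬(¬c ↔ e): β-rule — branch into ¬c, ¬e  //  ¬¬c, e.
              branch 2.1.1.1 (add ¬c, ¬e):
                ¬¬((¬c ↔ e) ∨ e): β-rule — branch into (¬c ↔ e)  //  e.
                  branch 2.1.1.1.1 (add (¬c ↔ e)):
                    (¬b → b): β-rule — branch into ¬¬b  //  b.
                      branch 2.1.1.1.1.1 (add ¬¬b):
                        (¬c ↔ e): β-rule — branch into ¬c, e  //  ¬¬c, ¬e.
                          branch 2.1.1.1.1.1.1 (add ¬c, e):
                            × closes — contains both e and ¬e.
                          branch 2.1.1.1.1.1.2 (add ¬¬c, ¬e):
                            × closes — contains both c and ¬c.
                      branch 2.1.1.1.1.2 (add b):
                        (¬c ↔ e): β-rule — branch into ¬c, e  //  ¬¬c, ¬e.
                          branch 2.1.1.1.1.2.1 (add ¬c, e):
                            × closes — contains both e and ¬e.
                          branch 2.1.1.1.1.2.2 (add ¬¬c, ¬e):
                            × closes — contains both c and ¬c.
                  branch 2.1.1.1.2 (add e):
                    × closes — contains both e and ¬e.
              branch 2.1.1.2 (add ¬¬c, e):
                × closes — contains both e and ¬e.
          branch 2.1.2 (add ¬d):
            × closes — contains both d and ¬d.
      branch 2.2 (add ¬d):
        × closes — contains both d and ¬d.
All 14 branches close.
Every branch closed, so the negation is unsatisfiable and the formula is valid.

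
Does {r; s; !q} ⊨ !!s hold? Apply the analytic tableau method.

Initial set: {T r; T s; T !q; F !!s}.
F !!s: drop double negation, giving F s.
× closes — contains both s and !s.
All 1 branch closes.
Every branch closed, so the premises entail the conclusion.

Yes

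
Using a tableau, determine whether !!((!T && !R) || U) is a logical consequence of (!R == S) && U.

Initial set: {T ((!R == S) && U); F !!((!T && !R) || U)}.
T ((!R == S) && U): α-rule — add T (!R == S), T U.
F !!((!T && !R) || U): drop double negation, giving F ((!T && !R) || U).
F ((!T && !R) || U): α-rule — add F (!T && !R), F U.
× closes — contains both U and !U.
All 1 branch closes.
Every branch closed, so the premises entail the conclusion.

Yes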